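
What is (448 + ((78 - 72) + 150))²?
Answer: 364816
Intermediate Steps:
(448 + ((78 - 72) + 150))² = (448 + (6 + 150))² = (448 + 156)² = 604² = 364816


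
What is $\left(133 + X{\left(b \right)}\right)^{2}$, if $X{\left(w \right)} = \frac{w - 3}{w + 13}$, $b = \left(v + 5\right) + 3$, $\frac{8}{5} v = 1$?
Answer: $\frac{531486916}{29929} \approx 17758.0$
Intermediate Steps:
$v = \frac{5}{8}$ ($v = \frac{5}{8} \cdot 1 = \frac{5}{8} \approx 0.625$)
$b = \frac{69}{8}$ ($b = \left(\frac{5}{8} + 5\right) + 3 = \frac{45}{8} + 3 = \frac{69}{8} \approx 8.625$)
$X{\left(w \right)} = \frac{-3 + w}{13 + w}$
$\left(133 + X{\left(b \right)}\right)^{2} = \left(133 + \frac{-3 + \frac{69}{8}}{13 + \frac{69}{8}}\right)^{2} = \left(133 + \frac{1}{\frac{173}{8}} \cdot \frac{45}{8}\right)^{2} = \left(133 + \frac{8}{173} \cdot \frac{45}{8}\right)^{2} = \left(133 + \frac{45}{173}\right)^{2} = \left(\frac{23054}{173}\right)^{2} = \frac{531486916}{29929}$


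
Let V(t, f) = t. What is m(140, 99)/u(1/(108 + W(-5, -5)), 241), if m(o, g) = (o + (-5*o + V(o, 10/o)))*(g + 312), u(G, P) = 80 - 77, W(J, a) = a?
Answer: -57540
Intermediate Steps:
u(G, P) = 3
m(o, g) = -3*o*(312 + g) (m(o, g) = (o + (-5*o + o))*(g + 312) = (o - 4*o)*(312 + g) = (-3*o)*(312 + g) = -3*o*(312 + g))
m(140, 99)/u(1/(108 + W(-5, -5)), 241) = (3*140*(-312 - 1*99))/3 = (3*140*(-312 - 99))*(1/3) = (3*140*(-411))*(1/3) = -172620*1/3 = -57540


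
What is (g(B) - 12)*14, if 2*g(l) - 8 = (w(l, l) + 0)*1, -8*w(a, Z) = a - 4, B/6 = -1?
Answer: -413/4 ≈ -103.25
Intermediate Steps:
B = -6 (B = 6*(-1) = -6)
w(a, Z) = ½ - a/8 (w(a, Z) = -(a - 4)/8 = -(-4 + a)/8 = ½ - a/8)
g(l) = 17/4 - l/16 (g(l) = 4 + (((½ - l/8) + 0)*1)/2 = 4 + ((½ - l/8)*1)/2 = 4 + (½ - l/8)/2 = 4 + (¼ - l/16) = 17/4 - l/16)
(g(B) - 12)*14 = ((17/4 - 1/16*(-6)) - 12)*14 = ((17/4 + 3/8) - 12)*14 = (37/8 - 12)*14 = -59/8*14 = -413/4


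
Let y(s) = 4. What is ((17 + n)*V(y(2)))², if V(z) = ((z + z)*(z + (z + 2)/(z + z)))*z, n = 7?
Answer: 13307904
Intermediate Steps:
V(z) = 2*z²*(z + (2 + z)/(2*z)) (V(z) = ((2*z)*(z + (2 + z)/((2*z))))*z = ((2*z)*(z + (2 + z)*(1/(2*z))))*z = ((2*z)*(z + (2 + z)/(2*z)))*z = (2*z*(z + (2 + z)/(2*z)))*z = 2*z²*(z + (2 + z)/(2*z)))
((17 + n)*V(y(2)))² = ((17 + 7)*(4*(2 + 4 + 2*4²)))² = (24*(4*(2 + 4 + 2*16)))² = (24*(4*(2 + 4 + 32)))² = (24*(4*38))² = (24*152)² = 3648² = 13307904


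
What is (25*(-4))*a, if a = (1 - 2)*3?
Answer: 300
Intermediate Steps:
a = -3 (a = -1*3 = -3)
(25*(-4))*a = (25*(-4))*(-3) = -100*(-3) = 300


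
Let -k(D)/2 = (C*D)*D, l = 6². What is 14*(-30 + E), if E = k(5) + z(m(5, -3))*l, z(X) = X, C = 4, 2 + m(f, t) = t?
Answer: -5740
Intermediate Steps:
m(f, t) = -2 + t
l = 36
k(D) = -8*D² (k(D) = -2*4*D*D = -8*D²)
E = -380 (E = -8*5² + (-2 - 3)*36 = -8*25 - 5*36 = -200 - 180 = -380)
14*(-30 + E) = 14*(-30 - 380) = 14*(-410) = -5740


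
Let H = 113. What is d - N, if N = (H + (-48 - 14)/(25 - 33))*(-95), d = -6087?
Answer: 21537/4 ≈ 5384.3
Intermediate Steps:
N = -45885/4 (N = (113 + (-48 - 14)/(25 - 33))*(-95) = (113 - 62/(-8))*(-95) = (113 - 62*(-⅛))*(-95) = (113 + 31/4)*(-95) = (483/4)*(-95) = -45885/4 ≈ -11471.)
d - N = -6087 - 1*(-45885/4) = -6087 + 45885/4 = 21537/4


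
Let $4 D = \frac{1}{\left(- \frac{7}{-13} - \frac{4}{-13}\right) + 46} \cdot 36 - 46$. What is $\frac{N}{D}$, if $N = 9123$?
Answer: $- \frac{3703938}{4591} \approx -806.78$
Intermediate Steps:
$D = - \frac{4591}{406}$ ($D = \frac{\frac{1}{\left(- \frac{7}{-13} - \frac{4}{-13}\right) + 46} \cdot 36 - 46}{4} = \frac{\frac{1}{\left(\left(-7\right) \left(- \frac{1}{13}\right) - - \frac{4}{13}\right) + 46} \cdot 36 - 46}{4} = \frac{\frac{1}{\left(\frac{7}{13} + \frac{4}{13}\right) + 46} \cdot 36 - 46}{4} = \frac{\frac{1}{\frac{11}{13} + 46} \cdot 36 - 46}{4} = \frac{\frac{1}{\frac{609}{13}} \cdot 36 - 46}{4} = \frac{\frac{13}{609} \cdot 36 - 46}{4} = \frac{\frac{156}{203} - 46}{4} = \frac{1}{4} \left(- \frac{9182}{203}\right) = - \frac{4591}{406} \approx -11.308$)
$\frac{N}{D} = \frac{9123}{- \frac{4591}{406}} = 9123 \left(- \frac{406}{4591}\right) = - \frac{3703938}{4591}$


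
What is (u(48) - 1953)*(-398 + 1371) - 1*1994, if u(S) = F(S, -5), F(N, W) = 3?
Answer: -1899344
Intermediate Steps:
u(S) = 3
(u(48) - 1953)*(-398 + 1371) - 1*1994 = (3 - 1953)*(-398 + 1371) - 1*1994 = -1950*973 - 1994 = -1897350 - 1994 = -1899344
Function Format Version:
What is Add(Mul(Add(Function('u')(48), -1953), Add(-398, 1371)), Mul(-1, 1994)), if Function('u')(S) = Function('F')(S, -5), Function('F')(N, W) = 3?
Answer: -1899344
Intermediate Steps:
Function('u')(S) = 3
Add(Mul(Add(Function('u')(48), -1953), Add(-398, 1371)), Mul(-1, 1994)) = Add(Mul(Add(3, -1953), Add(-398, 1371)), Mul(-1, 1994)) = Add(Mul(-1950, 973), -1994) = Add(-1897350, -1994) = -1899344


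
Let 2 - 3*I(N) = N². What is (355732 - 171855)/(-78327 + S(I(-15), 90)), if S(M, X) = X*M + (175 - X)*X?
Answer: -183877/77367 ≈ -2.3767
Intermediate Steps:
I(N) = ⅔ - N²/3
S(M, X) = M*X + X*(175 - X)
(355732 - 171855)/(-78327 + S(I(-15), 90)) = (355732 - 171855)/(-78327 + 90*(175 + (⅔ - ⅓*(-15)²) - 1*90)) = 183877/(-78327 + 90*(175 + (⅔ - ⅓*225) - 90)) = 183877/(-78327 + 90*(175 + (⅔ - 75) - 90)) = 183877/(-78327 + 90*(175 - 223/3 - 90)) = 183877/(-78327 + 90*(32/3)) = 183877/(-78327 + 960) = 183877/(-77367) = 183877*(-1/77367) = -183877/77367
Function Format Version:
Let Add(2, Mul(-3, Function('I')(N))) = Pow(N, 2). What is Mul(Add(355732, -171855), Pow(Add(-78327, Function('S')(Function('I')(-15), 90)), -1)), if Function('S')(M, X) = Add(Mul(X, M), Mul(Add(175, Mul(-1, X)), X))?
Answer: Rational(-183877, 77367) ≈ -2.3767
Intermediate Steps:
Function('I')(N) = Add(Rational(2, 3), Mul(Rational(-1, 3), Pow(N, 2)))
Function('S')(M, X) = Add(Mul(M, X), Mul(X, Add(175, Mul(-1, X))))
Mul(Add(355732, -171855), Pow(Add(-78327, Function('S')(Function('I')(-15), 90)), -1)) = Mul(Add(355732, -171855), Pow(Add(-78327, Mul(90, Add(175, Add(Rational(2, 3), Mul(Rational(-1, 3), Pow(-15, 2))), Mul(-1, 90)))), -1)) = Mul(183877, Pow(Add(-78327, Mul(90, Add(175, Add(Rational(2, 3), Mul(Rational(-1, 3), 225)), -90))), -1)) = Mul(183877, Pow(Add(-78327, Mul(90, Add(175, Add(Rational(2, 3), -75), -90))), -1)) = Mul(183877, Pow(Add(-78327, Mul(90, Add(175, Rational(-223, 3), -90))), -1)) = Mul(183877, Pow(Add(-78327, Mul(90, Rational(32, 3))), -1)) = Mul(183877, Pow(Add(-78327, 960), -1)) = Mul(183877, Pow(-77367, -1)) = Mul(183877, Rational(-1, 77367)) = Rational(-183877, 77367)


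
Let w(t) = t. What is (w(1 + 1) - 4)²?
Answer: 4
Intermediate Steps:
(w(1 + 1) - 4)² = ((1 + 1) - 4)² = (2 - 4)² = (-2)² = 4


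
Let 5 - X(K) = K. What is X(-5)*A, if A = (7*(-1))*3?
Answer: -210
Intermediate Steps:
X(K) = 5 - K
A = -21 (A = -7*3 = -21)
X(-5)*A = (5 - 1*(-5))*(-21) = (5 + 5)*(-21) = 10*(-21) = -210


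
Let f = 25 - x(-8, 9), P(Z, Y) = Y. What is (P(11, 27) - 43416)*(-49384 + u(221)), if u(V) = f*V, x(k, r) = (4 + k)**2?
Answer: 2056421655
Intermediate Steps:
f = 9 (f = 25 - (4 - 8)**2 = 25 - 1*(-4)**2 = 25 - 1*16 = 25 - 16 = 9)
u(V) = 9*V
(P(11, 27) - 43416)*(-49384 + u(221)) = (27 - 43416)*(-49384 + 9*221) = -43389*(-49384 + 1989) = -43389*(-47395) = 2056421655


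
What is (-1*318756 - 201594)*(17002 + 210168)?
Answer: -118207909500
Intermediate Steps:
(-1*318756 - 201594)*(17002 + 210168) = (-318756 - 201594)*227170 = -520350*227170 = -118207909500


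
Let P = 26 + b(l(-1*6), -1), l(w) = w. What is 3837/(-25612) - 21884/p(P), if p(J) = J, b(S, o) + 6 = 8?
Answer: -140150111/179284 ≈ -781.72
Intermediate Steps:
b(S, o) = 2 (b(S, o) = -6 + 8 = 2)
P = 28 (P = 26 + 2 = 28)
3837/(-25612) - 21884/p(P) = 3837/(-25612) - 21884/28 = 3837*(-1/25612) - 21884*1/28 = -3837/25612 - 5471/7 = -140150111/179284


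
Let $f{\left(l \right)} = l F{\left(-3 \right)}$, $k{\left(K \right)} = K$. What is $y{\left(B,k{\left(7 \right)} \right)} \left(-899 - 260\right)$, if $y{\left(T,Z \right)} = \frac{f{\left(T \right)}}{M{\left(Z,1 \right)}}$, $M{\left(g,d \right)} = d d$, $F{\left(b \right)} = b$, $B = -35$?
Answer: $-121695$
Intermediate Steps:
$f{\left(l \right)} = - 3 l$ ($f{\left(l \right)} = l \left(-3\right) = - 3 l$)
$M{\left(g,d \right)} = d^{2}$
$y{\left(T,Z \right)} = - 3 T$ ($y{\left(T,Z \right)} = \frac{\left(-3\right) T}{1^{2}} = \frac{\left(-3\right) T}{1} = - 3 T 1 = - 3 T$)
$y{\left(B,k{\left(7 \right)} \right)} \left(-899 - 260\right) = \left(-3\right) \left(-35\right) \left(-899 - 260\right) = 105 \left(-1159\right) = -121695$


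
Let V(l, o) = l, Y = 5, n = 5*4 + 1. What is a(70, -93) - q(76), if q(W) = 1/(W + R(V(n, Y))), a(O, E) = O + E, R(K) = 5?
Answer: -1864/81 ≈ -23.012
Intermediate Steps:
n = 21 (n = 20 + 1 = 21)
a(O, E) = E + O
q(W) = 1/(5 + W) (q(W) = 1/(W + 5) = 1/(5 + W))
a(70, -93) - q(76) = (-93 + 70) - 1/(5 + 76) = -23 - 1/81 = -1864/81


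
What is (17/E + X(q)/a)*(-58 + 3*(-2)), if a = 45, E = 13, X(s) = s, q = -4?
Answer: -45632/585 ≈ -78.003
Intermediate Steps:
(17/E + X(q)/a)*(-58 + 3*(-2)) = (17/13 - 4/45)*(-58 + 3*(-2)) = (17*(1/13) - 4*1/45)*(-58 - 6) = (17/13 - 4/45)*(-64) = (713/585)*(-64) = -45632/585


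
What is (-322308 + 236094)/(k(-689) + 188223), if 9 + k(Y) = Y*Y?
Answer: -86214/662935 ≈ -0.13005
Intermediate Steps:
k(Y) = -9 + Y² (k(Y) = -9 + Y*Y = -9 + Y²)
(-322308 + 236094)/(k(-689) + 188223) = (-322308 + 236094)/((-9 + (-689)²) + 188223) = -86214/((-9 + 474721) + 188223) = -86214/(474712 + 188223) = -86214/662935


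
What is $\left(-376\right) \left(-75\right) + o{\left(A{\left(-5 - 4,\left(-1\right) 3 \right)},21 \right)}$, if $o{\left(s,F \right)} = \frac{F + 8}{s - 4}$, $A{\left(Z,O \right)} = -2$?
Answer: $\frac{169171}{6} \approx 28195.0$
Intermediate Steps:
$o{\left(s,F \right)} = \frac{8 + F}{-4 + s}$
$\left(-376\right) \left(-75\right) + o{\left(A{\left(-5 - 4,\left(-1\right) 3 \right)},21 \right)} = \left(-376\right) \left(-75\right) + \frac{8 + 21}{-4 - 2} = 28200 + \frac{1}{-6} \cdot 29 = 28200 - \frac{29}{6} = \frac{169171}{6}$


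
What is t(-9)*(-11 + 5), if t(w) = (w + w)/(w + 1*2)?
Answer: -108/7 ≈ -15.429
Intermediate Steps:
t(w) = 2*w/(2 + w) (t(w) = (2*w)/(w + 2) = (2*w)/(2 + w) = 2*w/(2 + w))
t(-9)*(-11 + 5) = (2*(-9)/(2 - 9))*(-11 + 5) = (2*(-9)/(-7))*(-6) = (2*(-9)*(-1/7))*(-6) = (18/7)*(-6) = -108/7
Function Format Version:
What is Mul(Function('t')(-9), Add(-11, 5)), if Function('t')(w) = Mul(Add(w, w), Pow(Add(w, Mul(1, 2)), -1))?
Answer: Rational(-108, 7) ≈ -15.429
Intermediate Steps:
Function('t')(w) = Mul(2, w, Pow(Add(2, w), -1)) (Function('t')(w) = Mul(Mul(2, w), Pow(Add(w, 2), -1)) = Mul(Mul(2, w), Pow(Add(2, w), -1)) = Mul(2, w, Pow(Add(2, w), -1)))
Mul(Function('t')(-9), Add(-11, 5)) = Mul(Mul(2, -9, Pow(Add(2, -9), -1)), Add(-11, 5)) = Mul(Mul(2, -9, Pow(-7, -1)), -6) = Mul(Mul(2, -9, Rational(-1, 7)), -6) = Mul(Rational(18, 7), -6) = Rational(-108, 7)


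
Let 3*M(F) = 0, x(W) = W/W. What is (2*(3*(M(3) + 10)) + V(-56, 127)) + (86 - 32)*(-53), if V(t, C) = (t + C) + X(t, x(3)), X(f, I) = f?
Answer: -2787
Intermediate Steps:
x(W) = 1
M(F) = 0 (M(F) = (1/3)*0 = 0)
V(t, C) = C + 2*t (V(t, C) = (t + C) + t = (C + t) + t = C + 2*t)
(2*(3*(M(3) + 10)) + V(-56, 127)) + (86 - 32)*(-53) = (2*(3*(0 + 10)) + (127 + 2*(-56))) + (86 - 32)*(-53) = (2*(3*10) + (127 - 112)) + 54*(-53) = (2*30 + 15) - 2862 = (60 + 15) - 2862 = 75 - 2862 = -2787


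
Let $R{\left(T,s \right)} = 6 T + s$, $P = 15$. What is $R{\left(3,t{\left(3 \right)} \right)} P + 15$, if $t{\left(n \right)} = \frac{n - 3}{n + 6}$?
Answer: $285$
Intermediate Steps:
$t{\left(n \right)} = \frac{-3 + n}{6 + n}$
$R{\left(T,s \right)} = s + 6 T$
$R{\left(3,t{\left(3 \right)} \right)} P + 15 = \left(\frac{-3 + 3}{6 + 3} + 6 \cdot 3\right) 15 + 15 = \left(\frac{1}{9} \cdot 0 + 18\right) 15 + 15 = \left(0 + 18\right) 15 + 15 = 18 \cdot 15 + 15 = 270 + 15 = 285$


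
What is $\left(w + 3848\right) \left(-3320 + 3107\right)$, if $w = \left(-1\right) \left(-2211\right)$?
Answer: $-1290567$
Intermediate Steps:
$w = 2211$
$\left(w + 3848\right) \left(-3320 + 3107\right) = \left(2211 + 3848\right) \left(-3320 + 3107\right) = 6059 \left(-213\right) = -1290567$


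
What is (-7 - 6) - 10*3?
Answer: -43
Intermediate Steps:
(-7 - 6) - 10*3 = -13 - 30 = -43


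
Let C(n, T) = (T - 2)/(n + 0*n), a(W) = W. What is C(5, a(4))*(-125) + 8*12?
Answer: 46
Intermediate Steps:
C(n, T) = (-2 + T)/n (C(n, T) = (-2 + T)/(n + 0) = (-2 + T)/n)
C(5, a(4))*(-125) + 8*12 = ((-2 + 4)/5)*(-125) + 8*12 = ((⅕)*2)*(-125) + 96 = (⅖)*(-125) + 96 = -50 + 96 = 46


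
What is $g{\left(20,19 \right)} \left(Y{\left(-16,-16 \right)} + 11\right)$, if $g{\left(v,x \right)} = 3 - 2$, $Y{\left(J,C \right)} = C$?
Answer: $-5$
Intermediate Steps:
$g{\left(v,x \right)} = 1$ ($g{\left(v,x \right)} = 3 - 2 = 1$)
$g{\left(20,19 \right)} \left(Y{\left(-16,-16 \right)} + 11\right) = 1 \left(-16 + 11\right) = 1 \left(-5\right) = -5$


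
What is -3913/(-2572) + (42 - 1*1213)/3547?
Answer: 10867599/9122884 ≈ 1.1912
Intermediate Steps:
-3913/(-2572) + (42 - 1*1213)/3547 = -3913*(-1/2572) + (42 - 1213)*(1/3547) = 3913/2572 - 1171*1/3547 = 3913/2572 - 1171/3547 = 10867599/9122884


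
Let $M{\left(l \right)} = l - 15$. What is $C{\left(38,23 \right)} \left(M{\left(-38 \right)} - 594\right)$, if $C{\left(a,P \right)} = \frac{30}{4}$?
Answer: $- \frac{9705}{2} \approx -4852.5$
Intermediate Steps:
$C{\left(a,P \right)} = \frac{15}{2}$ ($C{\left(a,P \right)} = 30 \cdot \frac{1}{4} = \frac{15}{2}$)
$M{\left(l \right)} = -15 + l$
$C{\left(38,23 \right)} \left(M{\left(-38 \right)} - 594\right) = \frac{15 \left(\left(-15 - 38\right) - 594\right)}{2} = \frac{15 \left(-53 - 594\right)}{2} = \frac{15}{2} \left(-647\right) = - \frac{9705}{2}$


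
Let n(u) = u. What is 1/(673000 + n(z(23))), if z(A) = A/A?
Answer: 1/673001 ≈ 1.4859e-6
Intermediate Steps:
z(A) = 1
1/(673000 + n(z(23))) = 1/(673000 + 1) = 1/673001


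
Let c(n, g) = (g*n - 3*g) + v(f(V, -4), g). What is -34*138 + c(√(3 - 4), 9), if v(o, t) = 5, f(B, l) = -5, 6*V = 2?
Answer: -4714 + 9*I ≈ -4714.0 + 9.0*I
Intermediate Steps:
V = ⅓ (V = (⅙)*2 = ⅓ ≈ 0.33333)
c(n, g) = 5 - 3*g + g*n (c(n, g) = (g*n - 3*g) + 5 = (-3*g + g*n) + 5 = 5 - 3*g + g*n)
-34*138 + c(√(3 - 4), 9) = -34*138 + (5 - 3*9 + 9*√(3 - 4)) = -4692 + (5 - 27 + 9*√(-1)) = -4692 + (5 - 27 + 9*I) = -4692 + (-22 + 9*I) = -4714 + 9*I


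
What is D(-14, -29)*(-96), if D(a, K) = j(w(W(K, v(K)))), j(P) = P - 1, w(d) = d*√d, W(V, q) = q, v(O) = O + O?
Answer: 96 + 5568*I*√58 ≈ 96.0 + 42405.0*I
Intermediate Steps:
v(O) = 2*O
w(d) = d^(3/2)
j(P) = -1 + P
D(a, K) = -1 + 2*√2*K^(3/2) (D(a, K) = -1 + (2*K)^(3/2) = -1 + 2*√2*K^(3/2))
D(-14, -29)*(-96) = (-1 + 2*√2*(-29)^(3/2))*(-96) = (-1 + 2*√2*(-29*I*√29))*(-96) = (-1 - 58*I*√58)*(-96) = 96 + 5568*I*√58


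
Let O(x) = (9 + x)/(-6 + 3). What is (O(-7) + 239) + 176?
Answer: 1243/3 ≈ 414.33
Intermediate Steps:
O(x) = -3 - x/3 (O(x) = (9 + x)/(-3) = (9 + x)*(-⅓) = -3 - x/3)
(O(-7) + 239) + 176 = ((-3 - ⅓*(-7)) + 239) + 176 = ((-3 + 7/3) + 239) + 176 = (-⅔ + 239) + 176 = 715/3 + 176 = 1243/3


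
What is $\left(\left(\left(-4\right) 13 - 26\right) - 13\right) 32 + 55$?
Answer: $-2857$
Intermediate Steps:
$\left(\left(\left(-4\right) 13 - 26\right) - 13\right) 32 + 55 = \left(\left(-52 - 26\right) - 13\right) 32 + 55 = \left(-78 - 13\right) 32 + 55 = \left(-91\right) 32 + 55 = -2912 + 55 = -2857$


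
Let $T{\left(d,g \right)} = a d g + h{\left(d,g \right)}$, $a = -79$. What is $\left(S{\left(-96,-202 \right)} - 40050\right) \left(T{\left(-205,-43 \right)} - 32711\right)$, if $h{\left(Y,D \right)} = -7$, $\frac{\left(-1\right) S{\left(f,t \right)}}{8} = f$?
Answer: $28640624046$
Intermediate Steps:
$S{\left(f,t \right)} = - 8 f$
$T{\left(d,g \right)} = -7 - 79 d g$ ($T{\left(d,g \right)} = - 79 d g - 7 = -7 - 79 d g$)
$\left(S{\left(-96,-202 \right)} - 40050\right) \left(T{\left(-205,-43 \right)} - 32711\right) = \left(\left(-8\right) \left(-96\right) - 40050\right) \left(\left(-7 - \left(-16195\right) \left(-43\right)\right) - 32711\right) = \left(768 - 40050\right) \left(\left(-7 - 696385\right) - 32711\right) = - 39282 \left(-696392 - 32711\right) = \left(-39282\right) \left(-729103\right) = 28640624046$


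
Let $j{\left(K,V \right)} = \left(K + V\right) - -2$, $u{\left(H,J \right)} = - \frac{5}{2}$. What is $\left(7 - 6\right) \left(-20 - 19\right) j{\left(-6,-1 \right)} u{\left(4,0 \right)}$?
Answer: $- \frac{975}{2} \approx -487.5$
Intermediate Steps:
$u{\left(H,J \right)} = - \frac{5}{2}$ ($u{\left(H,J \right)} = \left(-5\right) \frac{1}{2} = - \frac{5}{2}$)
$j{\left(K,V \right)} = 2 + K + V$ ($j{\left(K,V \right)} = \left(K + V\right) + 2 = 2 + K + V$)
$\left(7 - 6\right) \left(-20 - 19\right) j{\left(-6,-1 \right)} u{\left(4,0 \right)} = \left(7 - 6\right) \left(-20 - 19\right) \left(2 - 6 - 1\right) \left(- \frac{5}{2}\right) = 1 \left(-39\right) \left(-5\right) \left(- \frac{5}{2}\right) = \left(-39\right) \left(-5\right) \left(- \frac{5}{2}\right) = 195 \left(- \frac{5}{2}\right) = - \frac{975}{2}$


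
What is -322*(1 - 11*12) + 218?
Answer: 42400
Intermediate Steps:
-322*(1 - 11*12) + 218 = -322*(1 - 132) + 218 = -322*(-131) + 218 = 42182 + 218 = 42400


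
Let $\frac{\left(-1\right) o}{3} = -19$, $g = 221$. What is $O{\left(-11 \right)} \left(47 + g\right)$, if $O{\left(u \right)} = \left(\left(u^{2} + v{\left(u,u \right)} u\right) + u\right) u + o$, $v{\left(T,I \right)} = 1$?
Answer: $-276576$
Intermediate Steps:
$o = 57$ ($o = \left(-3\right) \left(-19\right) = 57$)
$O{\left(u \right)} = 57 + u \left(u^{2} + 2 u\right)$ ($O{\left(u \right)} = \left(\left(u^{2} + 1 u\right) + u\right) u + 57 = \left(\left(u^{2} + u\right) + u\right) u + 57 = \left(\left(u + u^{2}\right) + u\right) u + 57 = \left(u^{2} + 2 u\right) u + 57 = u \left(u^{2} + 2 u\right) + 57 = 57 + u \left(u^{2} + 2 u\right)$)
$O{\left(-11 \right)} \left(47 + g\right) = \left(57 + \left(-11\right)^{3} + 2 \left(-11\right)^{2}\right) \left(47 + 221\right) = \left(57 - 1331 + 2 \cdot 121\right) 268 = \left(57 - 1331 + 242\right) 268 = \left(-1032\right) 268 = -276576$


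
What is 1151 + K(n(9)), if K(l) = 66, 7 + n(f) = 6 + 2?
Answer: 1217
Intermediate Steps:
n(f) = 1 (n(f) = -7 + (6 + 2) = -7 + 8 = 1)
1151 + K(n(9)) = 1151 + 66 = 1217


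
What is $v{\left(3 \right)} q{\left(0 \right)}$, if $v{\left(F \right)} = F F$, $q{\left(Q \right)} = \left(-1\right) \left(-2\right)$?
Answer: $18$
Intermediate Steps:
$q{\left(Q \right)} = 2$
$v{\left(F \right)} = F^{2}$
$v{\left(3 \right)} q{\left(0 \right)} = 3^{2} \cdot 2 = 9 \cdot 2 = 18$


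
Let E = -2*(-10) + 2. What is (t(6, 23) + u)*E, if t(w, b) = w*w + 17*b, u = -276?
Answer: 3322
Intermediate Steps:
E = 22 (E = 20 + 2 = 22)
t(w, b) = w² + 17*b
(t(6, 23) + u)*E = ((6² + 17*23) - 276)*22 = ((36 + 391) - 276)*22 = (427 - 276)*22 = 151*22 = 3322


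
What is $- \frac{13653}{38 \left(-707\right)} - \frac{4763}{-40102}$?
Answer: $\frac{168868841}{269345083} \approx 0.62696$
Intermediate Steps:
$- \frac{13653}{38 \left(-707\right)} - \frac{4763}{-40102} = - \frac{13653}{-26866} - - \frac{4763}{40102} = \left(-13653\right) \left(- \frac{1}{26866}\right) + \frac{4763}{40102} = \frac{13653}{26866} + \frac{4763}{40102} = \frac{168868841}{269345083}$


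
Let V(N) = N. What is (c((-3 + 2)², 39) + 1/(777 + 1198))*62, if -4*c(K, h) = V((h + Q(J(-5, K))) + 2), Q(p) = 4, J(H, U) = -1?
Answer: -2755001/3950 ≈ -697.47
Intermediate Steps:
c(K, h) = -3/2 - h/4 (c(K, h) = -((h + 4) + 2)/4 = -((4 + h) + 2)/4 = -(6 + h)/4 = -3/2 - h/4)
(c((-3 + 2)², 39) + 1/(777 + 1198))*62 = ((-3/2 - ¼*39) + 1/(777 + 1198))*62 = ((-3/2 - 39/4) + 1/1975)*62 = (-45/4 + 1/1975)*62 = -88871/7900*62 = -2755001/3950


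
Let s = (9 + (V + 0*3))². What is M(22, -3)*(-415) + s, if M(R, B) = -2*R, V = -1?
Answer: 18324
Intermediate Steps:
s = 64 (s = (9 + (-1 + 0*3))² = (9 + (-1 + 0))² = (9 - 1)² = 8² = 64)
M(22, -3)*(-415) + s = -2*22*(-415) + 64 = -44*(-415) + 64 = 18260 + 64 = 18324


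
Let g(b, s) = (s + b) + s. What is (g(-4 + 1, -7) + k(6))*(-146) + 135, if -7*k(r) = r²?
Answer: 23575/7 ≈ 3367.9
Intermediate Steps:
k(r) = -r²/7
g(b, s) = b + 2*s (g(b, s) = (b + s) + s = b + 2*s)
(g(-4 + 1, -7) + k(6))*(-146) + 135 = (((-4 + 1) + 2*(-7)) - ⅐*6²)*(-146) + 135 = ((-3 - 14) - ⅐*36)*(-146) + 135 = (-17 - 36/7)*(-146) + 135 = -155/7*(-146) + 135 = 22630/7 + 135 = 23575/7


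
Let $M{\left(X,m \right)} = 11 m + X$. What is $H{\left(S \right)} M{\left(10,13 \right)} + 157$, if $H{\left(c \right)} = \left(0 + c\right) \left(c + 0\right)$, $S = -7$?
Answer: $7654$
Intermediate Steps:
$M{\left(X,m \right)} = X + 11 m$
$H{\left(c \right)} = c^{2}$ ($H{\left(c \right)} = c c = c^{2}$)
$H{\left(S \right)} M{\left(10,13 \right)} + 157 = \left(-7\right)^{2} \left(10 + 11 \cdot 13\right) + 157 = 49 \left(10 + 143\right) + 157 = 49 \cdot 153 + 157 = 7497 + 157 = 7654$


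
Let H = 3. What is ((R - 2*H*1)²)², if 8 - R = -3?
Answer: 625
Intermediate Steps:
R = 11 (R = 8 - 1*(-3) = 8 + 3 = 11)
((R - 2*H*1)²)² = ((11 - 2*3*1)²)² = ((11 - 6*1)²)² = ((11 - 6)²)² = (5²)² = 25² = 625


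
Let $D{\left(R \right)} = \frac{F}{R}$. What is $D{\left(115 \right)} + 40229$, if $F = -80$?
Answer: $\frac{925251}{23} \approx 40228.0$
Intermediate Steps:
$D{\left(R \right)} = - \frac{80}{R}$
$D{\left(115 \right)} + 40229 = - \frac{80}{115} + 40229 = \left(-80\right) \frac{1}{115} + 40229 = - \frac{16}{23} + 40229 = \frac{925251}{23}$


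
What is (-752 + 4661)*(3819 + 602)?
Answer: 17281689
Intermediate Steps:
(-752 + 4661)*(3819 + 602) = 3909*4421 = 17281689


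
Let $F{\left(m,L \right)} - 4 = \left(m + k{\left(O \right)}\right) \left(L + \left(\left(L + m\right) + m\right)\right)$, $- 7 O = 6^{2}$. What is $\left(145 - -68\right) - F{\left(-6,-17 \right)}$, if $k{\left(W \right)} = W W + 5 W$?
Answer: $- \frac{1627}{49} \approx -33.204$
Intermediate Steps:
$O = - \frac{36}{7}$ ($O = - \frac{6^{2}}{7} = \left(- \frac{1}{7}\right) 36 = - \frac{36}{7} \approx -5.1429$)
$k{\left(W \right)} = W^{2} + 5 W$
$F{\left(m,L \right)} = 4 + \left(\frac{36}{49} + m\right) \left(2 L + 2 m\right)$ ($F{\left(m,L \right)} = 4 + \left(m - \frac{36 \left(5 - \frac{36}{7}\right)}{7}\right) \left(L + \left(\left(L + m\right) + m\right)\right) = 4 + \left(m - - \frac{36}{49}\right) \left(L + \left(L + 2 m\right)\right) = 4 + \left(m + \frac{36}{49}\right) \left(2 L + 2 m\right) = 4 + \left(\frac{36}{49} + m\right) \left(2 L + 2 m\right)$)
$\left(145 - -68\right) - F{\left(-6,-17 \right)} = \left(145 - -68\right) - \left(4 + 2 \left(-6\right)^{2} + \frac{72}{49} \left(-17\right) + \frac{72}{49} \left(-6\right) + 2 \left(-17\right) \left(-6\right)\right) = \left(145 + 68\right) - \left(4 + 2 \cdot 36 - \frac{1224}{49} - \frac{432}{49} + 204\right) = 213 - \left(4 + 72 - \frac{1224}{49} - \frac{432}{49} + 204\right) = 213 - \frac{12064}{49} = - \frac{1627}{49}$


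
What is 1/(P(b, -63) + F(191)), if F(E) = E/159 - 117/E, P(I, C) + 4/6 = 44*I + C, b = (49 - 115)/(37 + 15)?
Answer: -394797/46950889 ≈ -0.0084087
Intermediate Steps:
b = -33/26 (b = -66/52 = -66*1/52 = -33/26 ≈ -1.2692)
P(I, C) = -⅔ + C + 44*I (P(I, C) = -⅔ + (44*I + C) = -⅔ + (C + 44*I) = -⅔ + C + 44*I)
F(E) = -117/E + E/159 (F(E) = E*(1/159) - 117/E = E/159 - 117/E = -117/E + E/159)
1/(P(b, -63) + F(191)) = 1/((-⅔ - 63 + 44*(-33/26)) + (-117/191 + (1/159)*191)) = 1/((-⅔ - 63 - 726/13) + (-117*1/191 + 191/159)) = 1/(-4661/39 + (-117/191 + 191/159)) = 1/(-4661/39 + 17878/30369) = 1/(-46950889/394797) = -394797/46950889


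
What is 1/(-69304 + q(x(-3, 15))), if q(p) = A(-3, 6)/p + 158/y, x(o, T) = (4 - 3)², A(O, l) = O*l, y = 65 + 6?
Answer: -71/4921704 ≈ -1.4426e-5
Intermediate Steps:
y = 71
x(o, T) = 1 (x(o, T) = 1² = 1)
q(p) = 158/71 - 18/p (q(p) = (-3*6)/p + 158/71 = -18/p + 158*(1/71) = -18/p + 158/71 = 158/71 - 18/p)
1/(-69304 + q(x(-3, 15))) = 1/(-69304 + (158/71 - 18/1)) = 1/(-69304 + (158/71 - 18*1)) = 1/(-69304 + (158/71 - 18)) = 1/(-69304 - 1120/71) = 1/(-4921704/71) = -71/4921704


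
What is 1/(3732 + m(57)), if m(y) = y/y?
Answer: 1/3733 ≈ 0.00026788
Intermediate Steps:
m(y) = 1
1/(3732 + m(57)) = 1/(3732 + 1) = 1/3733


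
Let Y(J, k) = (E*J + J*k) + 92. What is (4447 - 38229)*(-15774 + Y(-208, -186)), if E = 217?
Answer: 747595660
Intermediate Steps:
Y(J, k) = 92 + 217*J + J*k (Y(J, k) = (217*J + J*k) + 92 = 92 + 217*J + J*k)
(4447 - 38229)*(-15774 + Y(-208, -186)) = (4447 - 38229)*(-15774 + (92 + 217*(-208) - 208*(-186))) = -33782*(-15774 + (92 - 45136 + 38688)) = -33782*(-15774 - 6356) = -33782*(-22130) = 747595660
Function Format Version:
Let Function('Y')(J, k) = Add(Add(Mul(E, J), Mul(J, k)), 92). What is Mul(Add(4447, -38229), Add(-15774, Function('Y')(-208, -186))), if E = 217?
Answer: 747595660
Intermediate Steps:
Function('Y')(J, k) = Add(92, Mul(217, J), Mul(J, k)) (Function('Y')(J, k) = Add(Add(Mul(217, J), Mul(J, k)), 92) = Add(92, Mul(217, J), Mul(J, k)))
Mul(Add(4447, -38229), Add(-15774, Function('Y')(-208, -186))) = Mul(Add(4447, -38229), Add(-15774, Add(92, Mul(217, -208), Mul(-208, -186)))) = Mul(-33782, Add(-15774, Add(92, -45136, 38688))) = Mul(-33782, Add(-15774, -6356)) = Mul(-33782, -22130) = 747595660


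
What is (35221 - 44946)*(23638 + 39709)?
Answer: -616049575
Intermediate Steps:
(35221 - 44946)*(23638 + 39709) = -9725*63347 = -616049575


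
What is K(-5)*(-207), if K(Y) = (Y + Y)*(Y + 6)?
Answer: 2070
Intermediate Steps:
K(Y) = 2*Y*(6 + Y) (K(Y) = (2*Y)*(6 + Y) = 2*Y*(6 + Y))
K(-5)*(-207) = (2*(-5)*(6 - 5))*(-207) = (2*(-5)*1)*(-207) = -10*(-207) = 2070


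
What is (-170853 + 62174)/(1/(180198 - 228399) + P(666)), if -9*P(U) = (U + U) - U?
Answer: 5238436479/3566875 ≈ 1468.6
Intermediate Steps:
P(U) = -U/9 (P(U) = -((U + U) - U)/9 = -(2*U - U)/9 = -U/9)
(-170853 + 62174)/(1/(180198 - 228399) + P(666)) = (-170853 + 62174)/(1/(180198 - 228399) - ⅑*666) = -108679/(1/(-48201) - 74) = -108679/(-1/48201 - 74) = -108679/(-3566875/48201) = -108679*(-48201/3566875) = 5238436479/3566875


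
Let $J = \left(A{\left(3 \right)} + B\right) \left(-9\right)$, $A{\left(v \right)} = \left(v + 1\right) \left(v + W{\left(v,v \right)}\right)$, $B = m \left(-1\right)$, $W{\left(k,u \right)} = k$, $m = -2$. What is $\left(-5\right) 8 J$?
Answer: $9360$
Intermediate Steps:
$B = 2$ ($B = \left(-2\right) \left(-1\right) = 2$)
$A{\left(v \right)} = 2 v \left(1 + v\right)$ ($A{\left(v \right)} = \left(v + 1\right) \left(v + v\right) = \left(1 + v\right) 2 v = 2 v \left(1 + v\right)$)
$J = -234$ ($J = \left(2 \cdot 3 \left(1 + 3\right) + 2\right) \left(-9\right) = \left(2 \cdot 3 \cdot 4 + 2\right) \left(-9\right) = \left(24 + 2\right) \left(-9\right) = 26 \left(-9\right) = -234$)
$\left(-5\right) 8 J = \left(-5\right) 8 \left(-234\right) = \left(-40\right) \left(-234\right) = 9360$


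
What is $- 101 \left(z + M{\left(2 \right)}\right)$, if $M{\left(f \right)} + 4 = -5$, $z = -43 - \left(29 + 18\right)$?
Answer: $9999$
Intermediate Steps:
$z = -90$ ($z = -43 - 47 = -90$)
$M{\left(f \right)} = -9$ ($M{\left(f \right)} = -4 - 5 = -9$)
$- 101 \left(z + M{\left(2 \right)}\right) = - 101 \left(-90 - 9\right) = \left(-101\right) \left(-99\right) = 9999$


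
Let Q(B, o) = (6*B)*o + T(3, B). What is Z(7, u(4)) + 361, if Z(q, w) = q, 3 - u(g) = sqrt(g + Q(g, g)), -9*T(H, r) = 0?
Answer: 368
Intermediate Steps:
T(H, r) = 0 (T(H, r) = -1/9*0 = 0)
Q(B, o) = 6*B*o (Q(B, o) = (6*B)*o + 0 = 6*B*o + 0 = 6*B*o)
u(g) = 3 - sqrt(g + 6*g**2) (u(g) = 3 - sqrt(g + 6*g*g) = 3 - sqrt(g + 6*g**2))
Z(7, u(4)) + 361 = 7 + 361 = 368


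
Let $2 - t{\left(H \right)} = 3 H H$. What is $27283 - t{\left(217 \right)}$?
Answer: $168548$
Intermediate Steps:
$t{\left(H \right)} = 2 - 3 H^{2}$ ($t{\left(H \right)} = 2 - 3 H H = 2 - 3 H^{2}$)
$27283 - t{\left(217 \right)} = 27283 - \left(2 - 3 \cdot 217^{2}\right) = 27283 - \left(2 - 141267\right) = 27283 - -141265 = 27283 + 141265 = 168548$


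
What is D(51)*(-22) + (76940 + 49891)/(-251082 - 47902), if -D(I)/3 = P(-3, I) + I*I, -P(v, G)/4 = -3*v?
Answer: 50614874529/298984 ≈ 1.6929e+5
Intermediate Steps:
P(v, G) = 12*v (P(v, G) = -(-12)*v = 12*v)
D(I) = 108 - 3*I² (D(I) = -3*(12*(-3) + I*I) = -3*(-36 + I²) = 108 - 3*I²)
D(51)*(-22) + (76940 + 49891)/(-251082 - 47902) = (108 - 3*51²)*(-22) + (76940 + 49891)/(-251082 - 47902) = (108 - 3*2601)*(-22) + 126831/(-298984) = (108 - 7803)*(-22) + 126831*(-1/298984) = -7695*(-22) - 126831/298984 = 169290 - 126831/298984 = 50614874529/298984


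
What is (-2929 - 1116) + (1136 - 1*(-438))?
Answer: -2471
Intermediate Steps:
(-2929 - 1116) + (1136 - 1*(-438)) = -4045 + (1136 + 438) = -4045 + 1574 = -2471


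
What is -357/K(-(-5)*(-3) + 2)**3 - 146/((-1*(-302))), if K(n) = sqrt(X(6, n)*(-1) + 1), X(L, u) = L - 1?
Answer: -73/151 - 357*I/8 ≈ -0.48344 - 44.625*I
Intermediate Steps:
X(L, u) = -1 + L
K(n) = 2*I (K(n) = sqrt((-1 + 6)*(-1) + 1) = sqrt(5*(-1) + 1) = sqrt(-5 + 1) = sqrt(-4) = 2*I)
-357/K(-(-5)*(-3) + 2)**3 - 146/((-1*(-302))) = -357*I/8 - 146/((-1*(-302))) = -357*I/8 - 146/302 = -357*I/8 - 146*1/302 = -357*I/8 - 73/151 = -73/151 - 357*I/8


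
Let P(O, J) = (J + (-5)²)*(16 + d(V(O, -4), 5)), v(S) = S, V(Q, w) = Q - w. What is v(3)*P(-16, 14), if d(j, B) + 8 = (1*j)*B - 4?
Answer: -6552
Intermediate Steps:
d(j, B) = -12 + B*j (d(j, B) = -8 + ((1*j)*B - 4) = -8 + (j*B - 4) = -8 + (B*j - 4) = -8 + (-4 + B*j) = -12 + B*j)
P(O, J) = (24 + 5*O)*(25 + J) (P(O, J) = (J + (-5)²)*(16 + (-12 + 5*(O - 1*(-4)))) = (J + 25)*(16 + (-12 + 5*(O + 4))) = (25 + J)*(16 + (-12 + 5*(4 + O))) = (25 + J)*(16 + (-12 + (20 + 5*O))) = (25 + J)*(16 + (8 + 5*O)) = (25 + J)*(24 + 5*O) = (24 + 5*O)*(25 + J))
v(3)*P(-16, 14) = 3*(600 + 24*14 + 125*(-16) + 5*14*(-16)) = 3*(600 + 336 - 2000 - 1120) = 3*(-2184) = -6552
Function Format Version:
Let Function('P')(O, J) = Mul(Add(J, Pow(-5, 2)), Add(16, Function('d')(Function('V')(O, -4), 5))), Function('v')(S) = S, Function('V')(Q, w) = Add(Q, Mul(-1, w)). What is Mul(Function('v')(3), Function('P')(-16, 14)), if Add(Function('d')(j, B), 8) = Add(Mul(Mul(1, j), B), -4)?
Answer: -6552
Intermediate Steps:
Function('d')(j, B) = Add(-12, Mul(B, j)) (Function('d')(j, B) = Add(-8, Add(Mul(Mul(1, j), B), -4)) = Add(-8, Add(Mul(j, B), -4)) = Add(-8, Add(Mul(B, j), -4)) = Add(-8, Add(-4, Mul(B, j))) = Add(-12, Mul(B, j)))
Function('P')(O, J) = Mul(Add(24, Mul(5, O)), Add(25, J)) (Function('P')(O, J) = Mul(Add(J, Pow(-5, 2)), Add(16, Add(-12, Mul(5, Add(O, Mul(-1, -4)))))) = Mul(Add(J, 25), Add(16, Add(-12, Mul(5, Add(O, 4))))) = Mul(Add(25, J), Add(16, Add(-12, Mul(5, Add(4, O))))) = Mul(Add(25, J), Add(16, Add(-12, Add(20, Mul(5, O))))) = Mul(Add(25, J), Add(16, Add(8, Mul(5, O)))) = Mul(Add(25, J), Add(24, Mul(5, O))) = Mul(Add(24, Mul(5, O)), Add(25, J)))
Mul(Function('v')(3), Function('P')(-16, 14)) = Mul(3, Add(600, Mul(24, 14), Mul(125, -16), Mul(5, 14, -16))) = Mul(3, Add(600, 336, -2000, -1120)) = Mul(3, -2184) = -6552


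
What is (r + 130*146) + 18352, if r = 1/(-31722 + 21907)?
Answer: 366413579/9815 ≈ 37332.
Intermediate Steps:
r = -1/9815 (r = 1/(-9815) = -1/9815 ≈ -0.00010188)
(r + 130*146) + 18352 = (-1/9815 + 130*146) + 18352 = (-1/9815 + 18980) + 18352 = 186288699/9815 + 18352 = 366413579/9815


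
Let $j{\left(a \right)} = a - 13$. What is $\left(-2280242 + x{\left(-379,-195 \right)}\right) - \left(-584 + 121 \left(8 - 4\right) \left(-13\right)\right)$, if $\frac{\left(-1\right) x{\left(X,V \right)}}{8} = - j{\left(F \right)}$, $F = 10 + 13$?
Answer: $-2273286$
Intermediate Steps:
$F = 23$
$j{\left(a \right)} = -13 + a$ ($j{\left(a \right)} = a - 13 = -13 + a$)
$x{\left(X,V \right)} = 80$ ($x{\left(X,V \right)} = - 8 \left(- (-13 + 23)\right) = - 8 \left(\left(-1\right) 10\right) = \left(-8\right) \left(-10\right) = 80$)
$\left(-2280242 + x{\left(-379,-195 \right)}\right) - \left(-584 + 121 \left(8 - 4\right) \left(-13\right)\right) = \left(-2280242 + 80\right) - \left(-584 + 121 \left(8 - 4\right) \left(-13\right)\right) = -2280162 - \left(-584 + 121 \cdot 4 \left(-13\right)\right) = -2280162 + \left(584 - -6292\right) = -2280162 + \left(584 + 6292\right) = -2280162 + 6876 = -2273286$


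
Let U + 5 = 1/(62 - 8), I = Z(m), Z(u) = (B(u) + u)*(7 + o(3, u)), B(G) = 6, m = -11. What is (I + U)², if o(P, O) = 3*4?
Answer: 29149201/2916 ≈ 9996.3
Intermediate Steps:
o(P, O) = 12
Z(u) = 114 + 19*u (Z(u) = (6 + u)*(7 + 12) = (6 + u)*19 = 114 + 19*u)
I = -95 (I = 114 + 19*(-11) = 114 - 209 = -95)
U = -269/54 (U = -5 + 1/(62 - 8) = -5 + 1/54 = -269/54 ≈ -4.9815)
(I + U)² = (-95 - 269/54)² = (-5399/54)² = 29149201/2916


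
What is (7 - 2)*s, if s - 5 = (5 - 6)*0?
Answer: 25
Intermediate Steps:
s = 5 (s = 5 + (5 - 6)*0 = 5 - 1*0 = 5 + 0 = 5)
(7 - 2)*s = (7 - 2)*5 = 5*5 = 25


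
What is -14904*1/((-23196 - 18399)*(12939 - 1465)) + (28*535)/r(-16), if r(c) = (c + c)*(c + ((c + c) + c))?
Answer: 297891698033/40726274560 ≈ 7.3145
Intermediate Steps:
r(c) = 8*c² (r(c) = (2*c)*(c + (2*c + c)) = (2*c)*(c + 3*c) = (2*c)*(4*c) = 8*c²)
-14904*1/((-23196 - 18399)*(12939 - 1465)) + (28*535)/r(-16) = -14904*1/((-23196 - 18399)*(12939 - 1465)) + (28*535)/((8*(-16)²)) = -14904/(11474*(-41595)) + 14980/((8*256)) = -14904/(-477261030) + 14980/2048 = -14904*(-1/477261030) + 14980*(1/2048) = 2484/79543505 + 3745/512 = 297891698033/40726274560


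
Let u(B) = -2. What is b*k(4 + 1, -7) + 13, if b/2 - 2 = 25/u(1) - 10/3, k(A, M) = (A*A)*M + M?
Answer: 15145/3 ≈ 5048.3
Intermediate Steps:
k(A, M) = M + M*A² (k(A, M) = A²*M + M = M*A² + M = M + M*A²)
b = -83/3 (b = 4 + 2*(25/(-2) - 10/3) = 4 + 2*(25*(-½) - 10*⅓) = 4 + 2*(-25/2 - 10/3) = 4 + 2*(-95/6) = 4 - 95/3 = -83/3 ≈ -27.667)
b*k(4 + 1, -7) + 13 = -(-581)*(1 + (4 + 1)²)/3 + 13 = -(-581)*(1 + 5²)/3 + 13 = -(-581)*(1 + 25)/3 + 13 = -(-581)*26/3 + 13 = -83/3*(-182) + 13 = 15106/3 + 13 = 15145/3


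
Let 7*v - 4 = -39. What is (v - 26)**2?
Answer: 961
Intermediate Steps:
v = -5 (v = 4/7 + (1/7)*(-39) = 4/7 - 39/7 = -5)
(v - 26)**2 = (-5 - 26)**2 = (-31)**2 = 961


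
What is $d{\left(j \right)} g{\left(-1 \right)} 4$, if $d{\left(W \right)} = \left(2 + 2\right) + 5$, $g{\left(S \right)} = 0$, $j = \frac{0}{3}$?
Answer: $0$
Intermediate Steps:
$j = 0$ ($j = 0 \cdot \frac{1}{3} = 0$)
$d{\left(W \right)} = 9$ ($d{\left(W \right)} = 4 + 5 = 9$)
$d{\left(j \right)} g{\left(-1 \right)} 4 = 9 \cdot 0 \cdot 4 = 0 \cdot 4 = 0$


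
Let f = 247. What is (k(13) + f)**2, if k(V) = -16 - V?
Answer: 47524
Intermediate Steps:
(k(13) + f)**2 = ((-16 - 1*13) + 247)**2 = ((-16 - 13) + 247)**2 = (-29 + 247)**2 = 218**2 = 47524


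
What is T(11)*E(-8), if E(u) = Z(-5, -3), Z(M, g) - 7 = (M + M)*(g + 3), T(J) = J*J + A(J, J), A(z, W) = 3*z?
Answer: 1078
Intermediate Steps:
T(J) = J² + 3*J (T(J) = J*J + 3*J = J² + 3*J)
Z(M, g) = 7 + 2*M*(3 + g) (Z(M, g) = 7 + (M + M)*(g + 3) = 7 + (2*M)*(3 + g) = 7 + 2*M*(3 + g))
E(u) = 7 (E(u) = 7 + 6*(-5) + 2*(-5)*(-3) = 7 - 30 + 30 = 7)
T(11)*E(-8) = (11*(3 + 11))*7 = (11*14)*7 = 154*7 = 1078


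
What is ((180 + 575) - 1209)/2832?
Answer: -227/1416 ≈ -0.16031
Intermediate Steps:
((180 + 575) - 1209)/2832 = (755 - 1209)*(1/2832) = -454*1/2832 = -227/1416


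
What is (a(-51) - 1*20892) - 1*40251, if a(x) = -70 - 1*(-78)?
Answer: -61135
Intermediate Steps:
a(x) = 8 (a(x) = -70 + 78 = 8)
(a(-51) - 1*20892) - 1*40251 = (8 - 1*20892) - 1*40251 = (8 - 20892) - 40251 = -20884 - 40251 = -61135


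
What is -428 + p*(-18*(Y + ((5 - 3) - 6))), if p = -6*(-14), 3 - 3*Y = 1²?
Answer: 4612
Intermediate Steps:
Y = ⅔ (Y = 1 - ⅓*1² = 1 - ⅓*1 = 1 - ⅓ = ⅔ ≈ 0.66667)
p = 84
-428 + p*(-18*(Y + ((5 - 3) - 6))) = -428 + 84*(-18*(⅔ + ((5 - 3) - 6))) = -428 + 84*(-18*(⅔ + (2 - 6))) = -428 + 84*(-18*(⅔ - 4)) = -428 + 84*(-18*(-10/3)) = -428 + 84*60 = -428 + 5040 = 4612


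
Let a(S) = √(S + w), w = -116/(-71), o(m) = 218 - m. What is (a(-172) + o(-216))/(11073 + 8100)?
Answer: 62/2739 + 8*I*√1491/453761 ≈ 0.022636 + 0.00068077*I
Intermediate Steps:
w = 116/71 (w = -116*(-1/71) = 116/71 ≈ 1.6338)
a(S) = √(116/71 + S) (a(S) = √(S + 116/71) = √(116/71 + S))
(a(-172) + o(-216))/(11073 + 8100) = (√(8236 + 5041*(-172))/71 + (218 - 1*(-216)))/(11073 + 8100) = (√(8236 - 867052)/71 + (218 + 216))/19173 = (√(-858816)/71 + 434)*(1/19173) = ((24*I*√1491)/71 + 434)*(1/19173) = (24*I*√1491/71 + 434)*(1/19173) = (434 + 24*I*√1491/71)*(1/19173) = 62/2739 + 8*I*√1491/453761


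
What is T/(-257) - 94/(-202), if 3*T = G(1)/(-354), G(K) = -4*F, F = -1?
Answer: 6414151/13783167 ≈ 0.46536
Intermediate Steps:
G(K) = 4 (G(K) = -4*(-1) = 4)
T = -2/531 (T = (4/(-354))/3 = (4*(-1/354))/3 = (1/3)*(-2/177) = -2/531 ≈ -0.0037665)
T/(-257) - 94/(-202) = -2/531/(-257) - 94/(-202) = -2/531*(-1/257) - 94*(-1/202) = 2/136467 + 47/101 = 6414151/13783167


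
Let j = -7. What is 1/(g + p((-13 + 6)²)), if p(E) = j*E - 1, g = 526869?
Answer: 1/526525 ≈ 1.8992e-6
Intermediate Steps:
p(E) = -1 - 7*E (p(E) = -7*E - 1 = -1 - 7*E)
1/(g + p((-13 + 6)²)) = 1/(526869 + (-1 - 7*(-13 + 6)²)) = 1/(526869 + (-1 - 7*(-7)²)) = 1/(526869 + (-1 - 7*49)) = 1/(526869 + (-1 - 343)) = 1/(526869 - 344) = 1/526525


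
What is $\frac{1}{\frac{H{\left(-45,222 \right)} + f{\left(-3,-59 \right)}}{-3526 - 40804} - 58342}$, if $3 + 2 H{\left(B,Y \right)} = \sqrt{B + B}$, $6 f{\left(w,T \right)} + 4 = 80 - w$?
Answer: $- \frac{412742583507540}{24080227915621535371} + \frac{239382 i \sqrt{10}}{24080227915621535371} \approx -1.714 \cdot 10^{-5} + 3.1436 \cdot 10^{-14} i$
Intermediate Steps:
$f{\left(w,T \right)} = \frac{38}{3} - \frac{w}{6}$ ($f{\left(w,T \right)} = - \frac{2}{3} + \frac{80 - w}{6} = - \frac{2}{3} - \left(- \frac{40}{3} + \frac{w}{6}\right) = \frac{38}{3} - \frac{w}{6}$)
$H{\left(B,Y \right)} = - \frac{3}{2} + \frac{\sqrt{2} \sqrt{B}}{2}$ ($H{\left(B,Y \right)} = - \frac{3}{2} + \frac{\sqrt{B + B}}{2} = - \frac{3}{2} + \frac{\sqrt{2 B}}{2} = - \frac{3}{2} + \frac{\sqrt{2} \sqrt{B}}{2}$)
$\frac{1}{\frac{H{\left(-45,222 \right)} + f{\left(-3,-59 \right)}}{-3526 - 40804} - 58342} = \frac{1}{\frac{\left(- \frac{3}{2} + \frac{\sqrt{2} \sqrt{-45}}{2}\right) + \left(\frac{38}{3} - - \frac{1}{2}\right)}{-3526 - 40804} - 58342} = \frac{1}{\frac{\left(- \frac{3}{2} + \frac{\sqrt{2} \cdot 3 i \sqrt{5}}{2}\right) + \left(\frac{38}{3} + \frac{1}{2}\right)}{-44330} - 58342} = \frac{1}{\left(\left(- \frac{3}{2} + \frac{3 i \sqrt{10}}{2}\right) + \frac{79}{6}\right) \left(- \frac{1}{44330}\right) - 58342} = \frac{1}{\left(\frac{35}{3} + \frac{3 i \sqrt{10}}{2}\right) \left(- \frac{1}{44330}\right) - 58342} = \frac{1}{\left(- \frac{7}{26598} - \frac{3 i \sqrt{10}}{88660}\right) - 58342} = \frac{1}{- \frac{1551780523}{26598} - \frac{3 i \sqrt{10}}{88660}}$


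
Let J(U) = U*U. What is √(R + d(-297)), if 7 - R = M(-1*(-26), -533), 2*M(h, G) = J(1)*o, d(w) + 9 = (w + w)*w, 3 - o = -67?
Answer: √176381 ≈ 419.98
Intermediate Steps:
o = 70 (o = 3 - 1*(-67) = 3 + 67 = 70)
d(w) = -9 + 2*w² (d(w) = -9 + (w + w)*w = -9 + (2*w)*w = -9 + 2*w²)
J(U) = U²
M(h, G) = 35 (M(h, G) = (1²*70)/2 = (1*70)/2 = (½)*70 = 35)
R = -28 (R = 7 - 1*35 = 7 - 35 = -28)
√(R + d(-297)) = √(-28 + (-9 + 2*(-297)²)) = √(-28 + (-9 + 2*88209)) = √(-28 + (-9 + 176418)) = √(-28 + 176409) = √176381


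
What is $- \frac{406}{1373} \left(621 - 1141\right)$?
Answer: $\frac{211120}{1373} \approx 153.77$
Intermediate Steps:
$- \frac{406}{1373} \left(621 - 1141\right) = \left(-406\right) \frac{1}{1373} \left(-520\right) = \left(- \frac{406}{1373}\right) \left(-520\right) = \frac{211120}{1373}$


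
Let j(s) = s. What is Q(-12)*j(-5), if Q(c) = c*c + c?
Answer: -660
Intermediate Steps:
Q(c) = c + c**2 (Q(c) = c**2 + c = c + c**2)
Q(-12)*j(-5) = -12*(1 - 12)*(-5) = -12*(-11)*(-5) = 132*(-5) = -660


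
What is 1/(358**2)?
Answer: 1/128164 ≈ 7.8025e-6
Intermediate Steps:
1/(358**2) = 1/128164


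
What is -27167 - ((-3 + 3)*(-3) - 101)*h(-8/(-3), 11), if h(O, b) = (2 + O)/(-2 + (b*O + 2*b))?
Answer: -2009651/74 ≈ -27157.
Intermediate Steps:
h(O, b) = (2 + O)/(-2 + 2*b + O*b) (h(O, b) = (2 + O)/(-2 + (O*b + 2*b)) = (2 + O)/(-2 + (2*b + O*b)) = (2 + O)/(-2 + 2*b + O*b))
-27167 - ((-3 + 3)*(-3) - 101)*h(-8/(-3), 11) = -27167 - ((-3 + 3)*(-3) - 101)*(2 - 8/(-3))/(-2 + 2*11 - 8/(-3)*11) = -27167 - (0*(-3) - 101)*(2 - 8*(-⅓))/(-2 + 22 - 8*(-⅓)*11) = -27167 - (0 - 101)*(2 + 8/3)/(-2 + 22 + (8/3)*11) = -27167 - (-101)*(14/3)/(-2 + 22 + 88/3) = -27167 - (-101)*(14/3)/(148/3) = -27167 - (-101)*(3/148)*(14/3) = -27167 - (-101)*7/74 = -27167 - 1*(-707/74) = -27167 + 707/74 = -2009651/74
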